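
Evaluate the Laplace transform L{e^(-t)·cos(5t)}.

L{e^(at)·cos(ωt)} = (s-a)/((s-a)² + ω²), so L{e^(-t)·cos(5t)} = (s+1)/((s+1)² + 25)

Final answer: (s+1)/((s+1)² + 25)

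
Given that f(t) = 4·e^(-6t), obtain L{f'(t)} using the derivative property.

f(0) = 4, F(s) = 4/(s+6). L{f'(t)} = s·F(s) - f(0) = 4s/(s+6) - 4 = (4s - 4(s+6))/(s+6) = -24/(s+6)

Final answer: -24/(s+6)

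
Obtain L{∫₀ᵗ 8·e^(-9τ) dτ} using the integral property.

L{∫₀ᵗ f(τ)dτ} = F(s)/s with F(s) = 8/(s+9), so L{∫₀ᵗ 8·e^(-9τ) dτ} = 8/(s(s+9))

Final answer: 8/(s(s+9))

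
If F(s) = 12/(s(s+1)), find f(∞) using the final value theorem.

f(∞) = lim_{s→0} s·12/(s(s+1)) = lim_{s→0} 12/(s+1) = 12/1 = 12

Final answer: 12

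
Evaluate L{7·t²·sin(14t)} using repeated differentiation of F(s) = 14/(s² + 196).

F(s) = 14/(s² + 196). F'(s) = -28s/(s² + 196)². F''(s) = -28(196 - 3s²)/(s² + 196)³ = (84s² - 5488)/(s² + 196)³. So L{t²·sin(14t)} = (-1)² F''(s) = (84s² - 5488)/(s² + 196)³. Then L{7·t²·sin(14t)} = 7·(84s² - 5488)/(s² + 196)³ = (588s² - 38416)/(s² + 196)³

Final answer: (588s² - 38416)/(s² + 196)³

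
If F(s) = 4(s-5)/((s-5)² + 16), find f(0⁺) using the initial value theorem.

f(0⁺) = lim_{s→∞} sF(s) = lim_{s→∞} 4s(s-5)/((s-5)² + 16) = 4

Final answer: 4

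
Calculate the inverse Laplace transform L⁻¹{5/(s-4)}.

L⁻¹{1/(s-a)} = e^(at), so L⁻¹{1/(s-4)} = e^(4t), and L⁻¹{5/(s-4)} = 5·e^(4t)

Final answer: 5·e^(4t)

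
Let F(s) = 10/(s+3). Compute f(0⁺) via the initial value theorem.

f(0⁺) = lim_{s→∞} s·10/(s+3) = lim_{s→∞} 10s/(s+3) = 10

Final answer: 10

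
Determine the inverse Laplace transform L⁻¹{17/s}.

L⁻¹{c/s} = c, so L⁻¹{17/s} = 17

Final answer: 17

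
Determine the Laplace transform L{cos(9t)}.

L{cos(ωt)} = s/(s² + ω²), so L{cos(9t)} = s/(s² + 81)

Final answer: s/(s² + 81)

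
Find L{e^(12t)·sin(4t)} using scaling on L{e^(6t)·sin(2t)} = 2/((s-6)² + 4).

Scaling with a=2: L{e^(12t)·sin(4t)} = (1/2) · 2/((s/2-6)² + 4). Simplifying: 4/((s-12)² + 16)

Final answer: 4/((s-12)² + 16)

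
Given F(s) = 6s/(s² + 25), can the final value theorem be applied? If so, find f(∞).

The final value theorem requires all poles of sF(s) in the left half-plane. sF(s) = 6s²/(s² + 25) has poles at s = ±5i (imaginary axis). Theorem does NOT apply (oscillatory system).

Final answer: Not applicable (oscillatory)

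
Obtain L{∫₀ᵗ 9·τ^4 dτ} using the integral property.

L{∫₀ᵗ f(τ)dτ} = F(s)/s with f(t) = 9t^4. F(s) = 216/s^5, so L{∫₀ᵗ 9·τ^4 dτ} = (216/s^5)/s = 216/s^6. (Check: ∫₀ᵗ 9·τ^4 dτ = 9t^5/5.)

Final answer: 216/s^6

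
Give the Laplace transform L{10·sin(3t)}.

L{sin(ωt)} = ω/(s² + ω²), so L{sin(3t)} = 3/(s² + 9). Then L{10·sin(3t)} = 10·3/(s² + 9) = 30/(s² + 9)

Final answer: 30/(s² + 9)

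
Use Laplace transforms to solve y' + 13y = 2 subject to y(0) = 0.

sY + 13Y = 2/s. Y = 2/(s(s+13)). Partial fractions: Y = 2/13/s - 2/13/(s+13)

Final answer: y(t) = 2/13(1 - e^(-13t))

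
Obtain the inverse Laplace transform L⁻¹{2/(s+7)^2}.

L⁻¹{n!/(s-a)^(n+1)} = t^n·e^(at) with n=1, a=-7. So L⁻¹{1/(s+7)^2} = t·e^(-7t), and L⁻¹{2/(s+7)^2} = (2/1)·t·e^(-7t) = 2·t·e^(-7t)

Final answer: 2·t·e^(-7t)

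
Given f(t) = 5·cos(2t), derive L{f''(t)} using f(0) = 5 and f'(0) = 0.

F(s) = 5s/(s² + 4). L{f''(t)} = s²F(s) - sf(0) - f'(0) = 5s³/(s² + 4) - 5s = (5s³ - 5s(s² + 4))/(s² + 4) = -20s/(s² + 4)

Final answer: -20s/(s² + 4)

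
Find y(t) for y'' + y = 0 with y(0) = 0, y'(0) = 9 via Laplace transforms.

L{y''} + 1L{y} = 0. s²Y - 0 - 9 + Y = 0. Y(s² + 1) = 9. Y = (9)/(s² + 1). Inverting: y(t) = 9sin(t)

Final answer: y(t) = 9sin(t)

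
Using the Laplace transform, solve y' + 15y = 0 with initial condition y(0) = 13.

L{y'} + 15L{y} = 0. sY - 13 + 15Y = 0. Y(s+15) = 13. Y = 13/(s+15)

Final answer: y(t) = 13e^(-15t)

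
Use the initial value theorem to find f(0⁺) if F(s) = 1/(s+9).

f(0⁺) = lim_{s→∞} s·1/(s+9) = lim_{s→∞} s/(s+9) = 1

Final answer: 1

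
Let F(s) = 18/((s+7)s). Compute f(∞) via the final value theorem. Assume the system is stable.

f(∞) = lim_{s→0} sF(s) = lim_{s→0} 18/(s+7) = 18/7

Final answer: 18/7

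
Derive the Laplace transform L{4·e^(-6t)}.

L{e^(at)} = 1/(s-a), so L{e^(-6t)} = 1/(s+6). Then L{4·e^(-6t)} = 4/(s+6)

Final answer: 4/(s+6)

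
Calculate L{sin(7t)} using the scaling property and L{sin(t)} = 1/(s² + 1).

Using L{f(at)} = (1/a)F(s/a) with a=7: L{sin(7t)} = (1/7) · 1/((s/7)² + 1) = (1/7) · 1·49/(s² + 49) = 7/(s² + 49)

Final answer: 7/(s² + 49)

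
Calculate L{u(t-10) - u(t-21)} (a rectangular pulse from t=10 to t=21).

L{u(t-a)} = e^(-as)/s. L{u(t-10) - u(t-21)} = (e^(-10s) - e^(-21s))/s

Final answer: (e^(-10s) - e^(-21s))/s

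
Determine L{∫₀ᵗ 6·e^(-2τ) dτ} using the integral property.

L{∫₀ᵗ f(τ)dτ} = F(s)/s with F(s) = 6/(s+2), so L{∫₀ᵗ 6·e^(-2τ) dτ} = 6/(s(s+2))

Final answer: 6/(s(s+2))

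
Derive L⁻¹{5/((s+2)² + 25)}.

Form: b/((s-a)² + b²) → e^(at)sin(bt). With a=-2, b=5

Final answer: e^(-2t)·sin(5t)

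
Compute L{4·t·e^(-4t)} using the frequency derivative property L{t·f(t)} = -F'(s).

L{e^(-4t)} = 1/(s+4). By frequency derivative: L{t·e^(-4t)} = -d/ds[1/(s+4)] = -(-1)/(s+4)² = 1/(s+4)². Then L{4·t·e^(-4t)} = 4·1/(s+4)² = 4/(s+4)²

Final answer: 4/(s+4)²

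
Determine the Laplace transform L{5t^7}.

L{5t^7} = 5 · L{t^7} = 5 · 5040/s^8 = 25200/s^8

Final answer: 25200/s^8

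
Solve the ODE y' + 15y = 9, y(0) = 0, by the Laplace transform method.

sY + 15Y = 9/s. Y = 9/(s(s+15)). Partial fractions: Y = 3/5/s - 3/5/(s+15)

Final answer: y(t) = 3/5(1 - e^(-15t))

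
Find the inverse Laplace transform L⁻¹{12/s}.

L⁻¹{c/s} = c, so L⁻¹{12/s} = 12

Final answer: 12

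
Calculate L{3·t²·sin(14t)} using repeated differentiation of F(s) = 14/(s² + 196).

F(s) = 14/(s² + 196). F'(s) = -28s/(s² + 196)². F''(s) = -28(196 - 3s²)/(s² + 196)³ = (84s² - 5488)/(s² + 196)³. So L{t²·sin(14t)} = (-1)² F''(s) = (84s² - 5488)/(s² + 196)³. Then L{3·t²·sin(14t)} = 3·(84s² - 5488)/(s² + 196)³ = (252s² - 16464)/(s² + 196)³

Final answer: (252s² - 16464)/(s² + 196)³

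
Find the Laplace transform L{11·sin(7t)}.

L{sin(ωt)} = ω/(s² + ω²), so L{sin(7t)} = 7/(s² + 49). Then L{11·sin(7t)} = 11·7/(s² + 49) = 77/(s² + 49)

Final answer: 77/(s² + 49)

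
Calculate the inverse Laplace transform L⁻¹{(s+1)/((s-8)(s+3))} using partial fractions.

Using partial fractions, f(t) = (9e^(8t) + 2e^(-3t))/11

Final answer: (9e^(8t) + 2e^(-3t))/11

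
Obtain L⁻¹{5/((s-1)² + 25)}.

Form: b/((s-a)² + b²) → e^(at)sin(bt). With a=1, b=5

Final answer: e^t·sin(5t)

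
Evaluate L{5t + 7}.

L{5t + 7} = 5·L{t} + 7·L{1} = 5/s² + 7/s

Final answer: 5/s² + 7/s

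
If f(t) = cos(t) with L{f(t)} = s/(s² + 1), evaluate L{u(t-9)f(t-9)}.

Time shift theorem: L{u(t-a)f(t-a)} = e^(-as)F(s). Here a=9, F(s) = s/(s² + 1), so L{u(t-9)f(t-9)} = e^(-9s)·s/(s² + 1)

Final answer: e^(-9s)·s/(s² + 1)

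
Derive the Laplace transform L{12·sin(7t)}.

L{sin(ωt)} = ω/(s² + ω²), so L{sin(7t)} = 7/(s² + 49). Then L{12·sin(7t)} = 12·7/(s² + 49) = 84/(s² + 49)

Final answer: 84/(s² + 49)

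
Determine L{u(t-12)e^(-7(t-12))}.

u(t-a)f(t-a) with f(t)=e^(-7t). L{e^(-7t)} = 1/(s+7). By time shift: e^(-12s)/(s+7)

Final answer: e^(-12s)/(s+7)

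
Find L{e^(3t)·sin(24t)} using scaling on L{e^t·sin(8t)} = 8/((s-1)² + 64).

Scaling with a=3: L{e^(3t)·sin(24t)} = (1/3) · 8/((s/3-1)² + 64). Simplifying: 24/((s-3)² + 576)

Final answer: 24/((s-3)² + 576)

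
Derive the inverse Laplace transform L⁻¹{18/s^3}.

L⁻¹{n!/s^(n+1)} = t^n with n=2. So L⁻¹{2/s^3} = t^2, and L⁻¹{18/s^3} = (18/2)·t^2 = 9·t^2

Final answer: 9·t^2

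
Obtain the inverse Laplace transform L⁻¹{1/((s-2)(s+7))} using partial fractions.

Decompose: A/(s-2) + B/(s+7). A = 1/9, B = -1/9. f(t) = (e^(2t) - e^(-7t))/9

Final answer: (e^(2t) - e^(-7t))/9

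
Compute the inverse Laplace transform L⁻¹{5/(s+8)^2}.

L⁻¹{n!/(s-a)^(n+1)} = t^n·e^(at) with n=1, a=-8. So L⁻¹{1/(s+8)^2} = t·e^(-8t), and L⁻¹{5/(s+8)^2} = (5/1)·t·e^(-8t) = 5·t·e^(-8t)

Final answer: 5·t·e^(-8t)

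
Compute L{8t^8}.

L{t^n} = n!/s^(n+1). So L{8t^8} = 8·8!/s^9 = 322560/s^9

Final answer: 322560/s^9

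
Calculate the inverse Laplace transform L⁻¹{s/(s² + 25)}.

L⁻¹{s/(s² + 25)} = cos(5t)

Final answer: cos(5t)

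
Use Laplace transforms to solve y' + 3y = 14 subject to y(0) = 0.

sY + 3Y = 14/s. Y = 14/(s(s+3)). Partial fractions: Y = 14/3/s - 14/3/(s+3)

Final answer: y(t) = 14/3(1 - e^(-3t))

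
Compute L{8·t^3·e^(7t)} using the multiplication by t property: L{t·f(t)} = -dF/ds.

Using L{t^n·e^(at)} = n!/(s-a)^(n+1), L{t^3·e^(7t)} = 6/(s-7)^4, so L{8·t^3·e^(7t)} = 8·6/(s-7)^4 = 48/(s-7)^4

Final answer: 48/(s-7)^4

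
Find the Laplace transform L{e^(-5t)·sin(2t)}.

L{e^(at)·sin(ωt)} = ω/((s-a)² + ω²), so L{e^(-5t)·sin(2t)} = 2/((s+5)² + 4)

Final answer: 2/((s+5)² + 4)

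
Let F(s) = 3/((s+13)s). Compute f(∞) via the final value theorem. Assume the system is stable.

f(∞) = lim_{s→0} sF(s) = lim_{s→0} 3/(s+13) = 3/13

Final answer: 3/13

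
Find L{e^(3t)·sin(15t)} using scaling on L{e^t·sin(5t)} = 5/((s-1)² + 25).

Scaling with a=3: L{e^(3t)·sin(15t)} = (1/3) · 5/((s/3-1)² + 25). Simplifying: 15/((s-3)² + 225)

Final answer: 15/((s-3)² + 225)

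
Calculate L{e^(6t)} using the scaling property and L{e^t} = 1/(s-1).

Using L{f(at)} = (1/a)F(s/a) with a=6 and f(t) = e^t: L{e^(6t)} = (1/6) · 1/((s/6)-1) = (1/6) · 6/(s-6) = 1/(s-6)

Final answer: 1/(s-6)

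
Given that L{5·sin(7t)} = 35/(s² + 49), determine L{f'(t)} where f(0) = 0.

L{f'(t)} = s·F(s) - f(0) = s·35/(s² + 49) - 0 = 35s/(s² + 49)

Final answer: 35s/(s² + 49)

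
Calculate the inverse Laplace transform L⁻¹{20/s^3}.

L⁻¹{n!/s^(n+1)} = t^n with n=2. So L⁻¹{2/s^3} = t^2, and L⁻¹{20/s^3} = (20/2)·t^2 = 10·t^2

Final answer: 10·t^2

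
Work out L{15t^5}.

L{t^n} = n!/s^(n+1). So L{15t^5} = 15·5!/s^6 = 1800/s^6

Final answer: 1800/s^6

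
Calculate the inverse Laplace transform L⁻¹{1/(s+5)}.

L⁻¹{1/(s-a)} = e^(at), so L⁻¹{1/(s+5)} = e^(-5t)

Final answer: e^(-5t)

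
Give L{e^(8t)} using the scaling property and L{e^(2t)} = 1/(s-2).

Using L{f(at)} = (1/a)F(s/a) with a=4 and f(t) = e^(2t): L{e^(8t)} = (1/4) · 1/((s/4)-2) = (1/4) · 4/(s-8) = 1/(s-8)

Final answer: 1/(s-8)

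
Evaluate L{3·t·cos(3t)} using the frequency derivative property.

L{cos(3t)} = s/(s² + 9). Derivative: d/ds[s/(s² + 9)] = [(s² + 9) - s·2s]/(s² + 9)² = (9 - s²)/(s² + 9)². So L{t·cos(3t)} = -F'(s) = (s² - 9)/(s² + 9)². Then L{3·t·cos(3t)} = 3·(s² - 9)/(s² + 9)²

Final answer: 3·(s² - 9)/(s² + 9)²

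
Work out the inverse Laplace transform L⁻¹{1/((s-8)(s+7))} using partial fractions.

Decompose: A/(s-8) + B/(s+7). A = 1/15, B = -1/15. f(t) = (e^(8t) - e^(-7t))/15

Final answer: (e^(8t) - e^(-7t))/15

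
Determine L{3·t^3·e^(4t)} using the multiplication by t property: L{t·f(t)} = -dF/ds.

Using L{t^n·e^(at)} = n!/(s-a)^(n+1), L{t^3·e^(4t)} = 6/(s-4)^4, so L{3·t^3·e^(4t)} = 3·6/(s-4)^4 = 18/(s-4)^4

Final answer: 18/(s-4)^4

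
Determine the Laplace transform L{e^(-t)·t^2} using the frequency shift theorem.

L{e^(at)·t^n} = n!/(s-a)^(n+1), so L{e^(-t)·t^2} = 2/(s+1)^3

Final answer: 2/(s+1)^3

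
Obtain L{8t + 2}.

L{8t + 2} = 8·L{t} + 2·L{1} = 8/s² + 2/s

Final answer: 8/s² + 2/s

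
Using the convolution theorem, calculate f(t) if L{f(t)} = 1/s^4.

1/s^4 = (1/s)·(1/s^3) = L{1}·L{t^2/2}. By convolution, f(t) = 1*t^2/2 = ∫₀ᵗ 1·τ^2/2 dτ = t^3/6

Final answer: t^3/6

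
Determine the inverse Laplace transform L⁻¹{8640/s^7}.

L⁻¹{n!/s^(n+1)} = t^n with n=6. So L⁻¹{720/s^7} = t^6, and L⁻¹{8640/s^7} = (8640/720)·t^6 = 12·t^6

Final answer: 12·t^6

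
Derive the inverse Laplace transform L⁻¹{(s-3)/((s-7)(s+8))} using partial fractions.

Using partial fractions, f(t) = (4e^(7t) + 11e^(-8t))/15

Final answer: (4e^(7t) + 11e^(-8t))/15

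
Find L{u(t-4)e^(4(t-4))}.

u(t-a)f(t-a) with f(t)=e^(4t). L{e^(4t)} = 1/(s-4). By time shift: e^(-4s)/(s-4)

Final answer: e^(-4s)/(s-4)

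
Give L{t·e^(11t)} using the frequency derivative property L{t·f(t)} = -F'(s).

L{e^(11t)} = 1/(s-11). By frequency derivative: L{t·e^(11t)} = -d/ds[1/(s-11)] = -(-1)/(s-11)² = 1/(s-11)²

Final answer: 1/(s-11)²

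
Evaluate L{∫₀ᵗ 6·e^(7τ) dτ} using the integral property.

L{∫₀ᵗ f(τ)dτ} = F(s)/s with F(s) = 6/(s-7), so L{∫₀ᵗ 6·e^(7τ) dτ} = 6/(s(s-7))

Final answer: 6/(s(s-7))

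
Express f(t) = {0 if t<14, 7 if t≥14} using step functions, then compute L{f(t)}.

f(t) = 7·u(t-14). L{u(t-14)} = e^(-14s)/s, so L{f(t)} = 7·e^(-14s)/s

Final answer: 7·e^(-14s)/s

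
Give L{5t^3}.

L{t^n} = n!/s^(n+1). So L{5t^3} = 5·3!/s^4 = 30/s^4

Final answer: 30/s^4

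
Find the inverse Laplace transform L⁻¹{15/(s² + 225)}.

L⁻¹{15/(s² + 225)} = sin(15t)

Final answer: sin(15t)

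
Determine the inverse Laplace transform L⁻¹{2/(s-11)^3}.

L⁻¹{n!/(s-a)^(n+1)} = t^n·e^(at) with n=2, a=11. So L⁻¹{2/(s-11)^3} = t^2·e^(11t)

Final answer: t^2·e^(11t)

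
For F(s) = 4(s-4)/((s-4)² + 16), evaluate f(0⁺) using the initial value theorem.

f(0⁺) = lim_{s→∞} sF(s) = lim_{s→∞} 4s(s-4)/((s-4)² + 16) = 4

Final answer: 4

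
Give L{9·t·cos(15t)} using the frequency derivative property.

L{cos(15t)} = s/(s² + 225). Derivative: d/ds[s/(s² + 225)] = [(s² + 225) - s·2s]/(s² + 225)² = (225 - s²)/(s² + 225)². So L{t·cos(15t)} = -F'(s) = (s² - 225)/(s² + 225)². Then L{9·t·cos(15t)} = 9·(s² - 225)/(s² + 225)²

Final answer: 9·(s² - 225)/(s² + 225)²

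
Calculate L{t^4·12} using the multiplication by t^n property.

L{12} = 12/s. d^1/ds^1[1/s] = -1/s². d^2/ds^2[1/s] = 2/s^3. d^3/ds^3[1/s] = -6/s^4. d^4/ds^4[1/s] = 24/s^5. So L{t^4} = (-1)^{4}·24/s^5 = 24/s^5. Then L{t^4·12} = 12·24/s^5 = 288/s^5

Final answer: 288/s^5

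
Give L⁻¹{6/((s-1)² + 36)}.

Form: b/((s-a)² + b²) → e^(at)sin(bt). With a=1, b=6

Final answer: e^t·sin(6t)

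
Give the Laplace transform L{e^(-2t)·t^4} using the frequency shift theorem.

L{e^(at)·t^n} = n!/(s-a)^(n+1), so L{e^(-2t)·t^4} = 24/(s+2)^5

Final answer: 24/(s+2)^5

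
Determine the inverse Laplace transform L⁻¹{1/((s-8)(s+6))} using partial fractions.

Decompose: A/(s-8) + B/(s+6). A = 1/14, B = -1/14. f(t) = (e^(8t) - e^(-6t))/14

Final answer: (e^(8t) - e^(-6t))/14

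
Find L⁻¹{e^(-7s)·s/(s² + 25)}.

L⁻¹{s/(s² + 25)} = cos(5t). By the time shift theorem, L⁻¹{e^(-as)F(s)} = u(t-a)f(t-a) with a=7, so L⁻¹{e^(-7s)·s/(s² + 25)} = u(t-7)·cos(5(t-7))

Final answer: u(t-7)·cos(5(t-7))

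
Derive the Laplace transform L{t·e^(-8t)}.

L{t^n·e^(at)} = n!/(s-a)^(n+1), so L{t·e^(-8t)} = 1/(s+8)^2

Final answer: 1/(s+8)^2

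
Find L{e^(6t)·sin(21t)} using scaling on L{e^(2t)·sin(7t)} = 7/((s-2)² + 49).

Scaling with a=3: L{e^(6t)·sin(21t)} = (1/3) · 7/((s/3-2)² + 49). Simplifying: 21/((s-6)² + 441)

Final answer: 21/((s-6)² + 441)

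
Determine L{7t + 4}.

L{7t + 4} = 7·L{t} + 4·L{1} = 7/s² + 4/s

Final answer: 7/s² + 4/s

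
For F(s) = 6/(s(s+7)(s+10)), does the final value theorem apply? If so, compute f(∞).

Poles of sF(s) = 6/((s+7)(s+10)) are at s = -7 and s = -10, both in the left half-plane. Theorem applies. f(∞) = lim_{s→0} sF(s) = 6/(7·10) = 3/35

Final answer: 3/35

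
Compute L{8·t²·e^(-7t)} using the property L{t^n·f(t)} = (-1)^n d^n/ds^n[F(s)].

L{e^(-7t)} = 1/(s+7). d/ds[1/(s+7)] = -1/(s+7)². d²/ds²[1/(s+7)] = 2/(s+7)³. So L{t²·e^(-7t)} = (-1)² · 2/(s+7)³ = 2/(s+7)³. Then L{8·t²·e^(-7t)} = 8·2/(s+7)³ = 16/(s+7)³

Final answer: 16/(s+7)³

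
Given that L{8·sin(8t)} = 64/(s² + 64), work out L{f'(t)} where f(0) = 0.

L{f'(t)} = s·F(s) - f(0) = s·64/(s² + 64) - 0 = 64s/(s² + 64)

Final answer: 64s/(s² + 64)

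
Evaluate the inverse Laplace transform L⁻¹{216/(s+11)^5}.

L⁻¹{n!/(s-a)^(n+1)} = t^n·e^(at) with n=4, a=-11. So L⁻¹{24/(s+11)^5} = t^4·e^(-11t), and L⁻¹{216/(s+11)^5} = (216/24)·t^4·e^(-11t) = 9·t^4·e^(-11t)

Final answer: 9·t^4·e^(-11t)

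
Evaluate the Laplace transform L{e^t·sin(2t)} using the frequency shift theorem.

Frequency shift: L{e^(at)f(t)} = F(s-a). L{e^t·sin(2t)} = 2/((s-1)² + 4)

Final answer: 2/((s-1)² + 4)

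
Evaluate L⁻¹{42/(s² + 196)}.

This is the form c·a/(s² + a²) with a = 14, c = 3. L⁻¹ = 3·sin(14t)

Final answer: 3·sin(14t)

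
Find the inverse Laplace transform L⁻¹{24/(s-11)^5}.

L⁻¹{n!/(s-a)^(n+1)} = t^n·e^(at) with n=4, a=11. So L⁻¹{24/(s-11)^5} = t^4·e^(11t)

Final answer: t^4·e^(11t)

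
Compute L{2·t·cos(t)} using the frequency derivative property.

L{cos(t)} = s/(s² + 1). Derivative: d/ds[s/(s² + 1)] = [(s² + 1) - s·2s]/(s² + 1)² = (1 - s²)/(s² + 1)². So L{t·cos(t)} = -F'(s) = (s² - 1)/(s² + 1)². Then L{2·t·cos(t)} = 2·(s² - 1)/(s² + 1)²

Final answer: 2·(s² - 1)/(s² + 1)²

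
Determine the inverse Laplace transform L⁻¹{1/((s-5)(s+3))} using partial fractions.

Decompose: A/(s-5) + B/(s+3). A = 1/8, B = -1/8. f(t) = (e^(5t) - e^(-3t))/8

Final answer: (e^(5t) - e^(-3t))/8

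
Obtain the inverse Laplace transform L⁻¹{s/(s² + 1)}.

L⁻¹{s/(s² + 1)} = cos(t)

Final answer: cos(t)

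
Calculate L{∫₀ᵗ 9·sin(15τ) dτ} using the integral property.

L{∫₀ᵗ f(τ)dτ} = F(s)/s with F(s) = 135/(s² + 225), so the result is (135/(s² + 225))/s = 135/(s(s² + 225))

Final answer: 135/(s(s² + 225))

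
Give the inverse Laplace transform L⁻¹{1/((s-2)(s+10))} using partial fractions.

Decompose: A/(s-2) + B/(s+10). A = 1/12, B = -1/12. f(t) = (e^(2t) - e^(-10t))/12

Final answer: (e^(2t) - e^(-10t))/12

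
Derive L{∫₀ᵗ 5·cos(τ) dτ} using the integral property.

L{∫₀ᵗ f(τ)dτ} = F(s)/s with F(s) = 5s/(s² + 1), so the result is (5s/(s² + 1))/s = 5/(s² + 1)

Final answer: 5/(s² + 1)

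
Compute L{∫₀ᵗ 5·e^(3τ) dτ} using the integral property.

L{∫₀ᵗ f(τ)dτ} = F(s)/s with F(s) = 5/(s-3), so L{∫₀ᵗ 5·e^(3τ) dτ} = 5/(s(s-3))

Final answer: 5/(s(s-3))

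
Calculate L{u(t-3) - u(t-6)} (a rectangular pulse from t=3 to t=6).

L{u(t-a)} = e^(-as)/s. L{u(t-3) - u(t-6)} = (e^(-3s) - e^(-6s))/s

Final answer: (e^(-3s) - e^(-6s))/s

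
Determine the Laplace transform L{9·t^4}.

L{t^n} = n!/s^(n+1), so L{t^4} = 24/s^5. Then L{9·t^4} = 9·24/s^5 = 216/s^5

Final answer: 216/s^5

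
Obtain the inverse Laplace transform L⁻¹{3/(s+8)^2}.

L⁻¹{n!/(s-a)^(n+1)} = t^n·e^(at) with n=1, a=-8. So L⁻¹{1/(s+8)^2} = t·e^(-8t), and L⁻¹{3/(s+8)^2} = (3/1)·t·e^(-8t) = 3·t·e^(-8t)

Final answer: 3·t·e^(-8t)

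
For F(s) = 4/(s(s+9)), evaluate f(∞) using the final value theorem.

f(∞) = lim_{s→0} s·4/(s(s+9)) = lim_{s→0} 4/(s+9) = 4/9 = 4/9

Final answer: 4/9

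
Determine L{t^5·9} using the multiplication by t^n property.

L{9} = 9/s. d^1/ds^1[1/s] = -1/s². d^2/ds^2[1/s] = 2/s^3. d^3/ds^3[1/s] = -6/s^4. d^4/ds^4[1/s] = 24/s^5. d^5/ds^5[1/s] = -120/s^6. So L{t^5} = (-1)^{5}·-120/s^6 = 120/s^6. Then L{t^5·9} = 9·120/s^6 = 1080/s^6

Final answer: 1080/s^6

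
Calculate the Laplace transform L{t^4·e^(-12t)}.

L{t^n·e^(at)} = n!/(s-a)^(n+1), so L{t^4·e^(-12t)} = 24/(s+12)^5

Final answer: 24/(s+12)^5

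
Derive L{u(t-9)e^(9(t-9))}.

u(t-a)f(t-a) with f(t)=e^(9t). L{e^(9t)} = 1/(s-9). By time shift: e^(-9s)/(s-9)

Final answer: e^(-9s)/(s-9)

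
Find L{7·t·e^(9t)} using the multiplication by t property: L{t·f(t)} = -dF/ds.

Using L{t^n·e^(at)} = n!/(s-a)^(n+1), L{t·e^(9t)} = 1/(s-9)^2, so L{7·t·e^(9t)} = 7·1/(s-9)^2 = 7/(s-9)^2

Final answer: 7/(s-9)^2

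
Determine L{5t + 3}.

L{5t + 3} = 5·L{t} + 3·L{1} = 5/s² + 3/s

Final answer: 5/s² + 3/s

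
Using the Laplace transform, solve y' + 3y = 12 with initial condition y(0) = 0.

sY + 3Y = 12/s. Y = 12/(s(s+3)). Partial fractions: Y = 4/s - 4/(s+3)

Final answer: y(t) = 4(1 - e^(-3t))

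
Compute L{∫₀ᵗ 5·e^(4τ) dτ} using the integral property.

L{∫₀ᵗ f(τ)dτ} = F(s)/s with F(s) = 5/(s-4), so L{∫₀ᵗ 5·e^(4τ) dτ} = 5/(s(s-4))

Final answer: 5/(s(s-4))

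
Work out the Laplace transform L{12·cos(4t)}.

L{cos(ωt)} = s/(s² + ω²), so L{cos(4t)} = s/(s² + 16). Then L{12·cos(4t)} = 12·s/(s² + 16) = 12s/(s² + 16)

Final answer: 12s/(s² + 16)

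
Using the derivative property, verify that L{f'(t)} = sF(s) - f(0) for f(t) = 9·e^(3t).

f'(t) = 27e^(3t). Direct: L{f'(t)} = 27/(s-3). Property: s·9/(s-3) - 9 = (9s - 9(s-3))/(s-3) = 27/(s-3). ✓

Final answer: 27/(s-3)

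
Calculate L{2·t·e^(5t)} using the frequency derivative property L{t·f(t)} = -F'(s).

L{e^(5t)} = 1/(s-5). By frequency derivative: L{t·e^(5t)} = -d/ds[1/(s-5)] = -(-1)/(s-5)² = 1/(s-5)². Then L{2·t·e^(5t)} = 2·1/(s-5)² = 2/(s-5)²

Final answer: 2/(s-5)²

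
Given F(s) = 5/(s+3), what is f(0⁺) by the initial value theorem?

f(0⁺) = lim_{s→∞} s·5/(s+3) = lim_{s→∞} 5s/(s+3) = 5

Final answer: 5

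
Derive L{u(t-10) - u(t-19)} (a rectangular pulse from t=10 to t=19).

L{u(t-a)} = e^(-as)/s. L{u(t-10) - u(t-19)} = (e^(-10s) - e^(-19s))/s

Final answer: (e^(-10s) - e^(-19s))/s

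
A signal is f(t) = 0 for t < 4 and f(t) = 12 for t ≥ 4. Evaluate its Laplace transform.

f(t) = 12·u(t-4). L{u(t-4)} = e^(-4s)/s, so L{f(t)} = 12·e^(-4s)/s

Final answer: 12·e^(-4s)/s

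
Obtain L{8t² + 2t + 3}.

L{8t² + 2t + 3} = 8·2/s³ + 2/s² + 3/s = 16/s³ + 2/s² + 3/s

Final answer: 16/s³ + 2/s² + 3/s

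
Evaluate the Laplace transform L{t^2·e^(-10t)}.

L{t^n·e^(at)} = n!/(s-a)^(n+1), so L{t^2·e^(-10t)} = 2/(s+10)^3

Final answer: 2/(s+10)^3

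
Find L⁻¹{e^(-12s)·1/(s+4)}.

L⁻¹{1/(s+4)} = e^(-4t). By the time shift theorem, L⁻¹{e^(-as)F(s)} = u(t-a)f(t-a) with a=12, so L⁻¹{e^(-12s)·1/(s+4)} = u(t-12)·e^(-4(t-12))

Final answer: u(t-12)·e^(-4(t-12))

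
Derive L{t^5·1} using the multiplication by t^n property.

L{1} = 1/s. d^1/ds^1[1/s] = -1/s². d^2/ds^2[1/s] = 2/s^3. d^3/ds^3[1/s] = -6/s^4. d^4/ds^4[1/s] = 24/s^5. d^5/ds^5[1/s] = -120/s^6. So L{t^5} = (-1)^{5}·-120/s^6 = 120/s^6

Final answer: 120/s^6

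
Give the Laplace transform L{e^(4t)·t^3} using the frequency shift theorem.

L{e^(at)·t^n} = n!/(s-a)^(n+1), so L{e^(4t)·t^3} = 6/(s-4)^4

Final answer: 6/(s-4)^4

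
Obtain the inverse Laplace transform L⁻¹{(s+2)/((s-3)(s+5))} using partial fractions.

Using partial fractions, f(t) = (5e^(3t) + 3e^(-5t))/8

Final answer: (5e^(3t) + 3e^(-5t))/8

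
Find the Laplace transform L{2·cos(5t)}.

L{cos(ωt)} = s/(s² + ω²), so L{cos(5t)} = s/(s² + 25). Then L{2·cos(5t)} = 2·s/(s² + 25) = 2s/(s² + 25)

Final answer: 2s/(s² + 25)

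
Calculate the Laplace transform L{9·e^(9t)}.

L{e^(at)} = 1/(s-a), so L{e^(9t)} = 1/(s-9). Then L{9·e^(9t)} = 9/(s-9)

Final answer: 9/(s-9)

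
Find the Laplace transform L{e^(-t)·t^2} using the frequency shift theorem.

L{e^(at)·t^n} = n!/(s-a)^(n+1), so L{e^(-t)·t^2} = 2/(s+1)^3

Final answer: 2/(s+1)^3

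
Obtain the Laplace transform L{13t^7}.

L{13t^7} = 13 · L{t^7} = 13 · 5040/s^8 = 65520/s^8

Final answer: 65520/s^8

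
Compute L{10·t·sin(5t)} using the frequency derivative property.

L{sin(5t)} = 5/(s² + 25). By L{t·f(t)} = -F'(s): -d/ds[5/(s² + 25)] = -(5)·(-2s)/(s² + 25)² = 10s/(s² + 25)². Then L{10·t·sin(5t)} = 10·10s/(s² + 25)² = 100s/(s² + 25)²

Final answer: 100s/(s² + 25)²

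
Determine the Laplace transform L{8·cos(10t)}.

L{cos(ωt)} = s/(s² + ω²), so L{cos(10t)} = s/(s² + 100). Then L{8·cos(10t)} = 8·s/(s² + 100) = 8s/(s² + 100)

Final answer: 8s/(s² + 100)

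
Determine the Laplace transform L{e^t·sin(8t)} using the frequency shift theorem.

Frequency shift: L{e^(at)f(t)} = F(s-a). L{e^t·sin(8t)} = 8/((s-1)² + 64)

Final answer: 8/((s-1)² + 64)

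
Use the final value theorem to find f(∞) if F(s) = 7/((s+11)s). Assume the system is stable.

f(∞) = lim_{s→0} sF(s) = lim_{s→0} 7/(s+11) = 7/11

Final answer: 7/11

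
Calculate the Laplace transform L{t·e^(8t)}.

L{t^n·e^(at)} = n!/(s-a)^(n+1), so L{t·e^(8t)} = 1/(s-8)^2

Final answer: 1/(s-8)^2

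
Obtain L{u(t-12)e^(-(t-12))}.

u(t-a)f(t-a) with f(t)=e^(-t). L{e^(-t)} = 1/(s+1). By time shift: e^(-12s)/(s+1)

Final answer: e^(-12s)/(s+1)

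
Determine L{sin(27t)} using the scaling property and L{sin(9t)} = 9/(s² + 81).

Using L{f(at)} = (1/a)F(s/a) with a=3: L{sin(27t)} = (1/3) · 9/((s/3)² + 81) = (1/3) · 9·9/(s² + 729) = 27/(s² + 729)

Final answer: 27/(s² + 729)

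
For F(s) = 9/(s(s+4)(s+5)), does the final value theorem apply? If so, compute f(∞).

Poles of sF(s) = 9/((s+4)(s+5)) are at s = -4 and s = -5, both in the left half-plane. Theorem applies. f(∞) = lim_{s→0} sF(s) = 9/(4·5) = 9/20

Final answer: 9/20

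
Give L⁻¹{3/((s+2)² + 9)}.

Form: b/((s-a)² + b²) → e^(at)sin(bt). With a=-2, b=3

Final answer: e^(-2t)·sin(3t)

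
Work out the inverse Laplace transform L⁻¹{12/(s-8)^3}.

L⁻¹{n!/(s-a)^(n+1)} = t^n·e^(at) with n=2, a=8. So L⁻¹{2/(s-8)^3} = t^2·e^(8t), and L⁻¹{12/(s-8)^3} = (12/2)·t^2·e^(8t) = 6·t^2·e^(8t)

Final answer: 6·t^2·e^(8t)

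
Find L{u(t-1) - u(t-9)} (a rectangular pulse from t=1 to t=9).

L{u(t-a)} = e^(-as)/s. L{u(t-1) - u(t-9)} = (e^(-s) - e^(-9s))/s

Final answer: (e^(-s) - e^(-9s))/s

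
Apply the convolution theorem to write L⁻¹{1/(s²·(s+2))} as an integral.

1/(s²·(s+2)) = (1/s^2)·(1/(s+2)) = L{t}·L{e^(-2t)}. So f(t) = t*e^(-2t) = ∫₀ᵗ τ·e^(-2(t-τ)) dτ

Final answer: ∫₀ᵗ τ·e^(-2(t-τ)) dτ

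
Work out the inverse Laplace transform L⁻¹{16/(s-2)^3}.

L⁻¹{n!/(s-a)^(n+1)} = t^n·e^(at) with n=2, a=2. So L⁻¹{2/(s-2)^3} = t^2·e^(2t), and L⁻¹{16/(s-2)^3} = (16/2)·t^2·e^(2t) = 8·t^2·e^(2t)

Final answer: 8·t^2·e^(2t)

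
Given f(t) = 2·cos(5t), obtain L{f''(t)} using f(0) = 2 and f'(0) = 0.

F(s) = 2s/(s² + 25). L{f''(t)} = s²F(s) - sf(0) - f'(0) = 2s³/(s² + 25) - 2s = (2s³ - 2s(s² + 25))/(s² + 25) = -50s/(s² + 25)

Final answer: -50s/(s² + 25)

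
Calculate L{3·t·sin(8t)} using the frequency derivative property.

L{sin(8t)} = 8/(s² + 64). By L{t·f(t)} = -F'(s): -d/ds[8/(s² + 64)] = -(8)·(-2s)/(s² + 64)² = 16s/(s² + 64)². Then L{3·t·sin(8t)} = 3·16s/(s² + 64)² = 48s/(s² + 64)²

Final answer: 48s/(s² + 64)²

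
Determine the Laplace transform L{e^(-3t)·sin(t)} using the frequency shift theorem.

Frequency shift: L{e^(at)f(t)} = F(s-a). L{e^(-3t)·sin(t)} = 1/((s+3)² + 1)

Final answer: 1/((s+3)² + 1)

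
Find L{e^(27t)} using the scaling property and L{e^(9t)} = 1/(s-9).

Using L{f(at)} = (1/a)F(s/a) with a=3 and f(t) = e^(9t): L{e^(27t)} = (1/3) · 1/((s/3)-9) = (1/3) · 3/(s-27) = 1/(s-27)

Final answer: 1/(s-27)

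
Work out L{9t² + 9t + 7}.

L{9t² + 9t + 7} = 9·2/s³ + 9/s² + 7/s = 18/s³ + 9/s² + 7/s

Final answer: 18/s³ + 9/s² + 7/s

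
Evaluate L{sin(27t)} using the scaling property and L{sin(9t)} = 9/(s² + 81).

Using L{f(at)} = (1/a)F(s/a) with a=3: L{sin(27t)} = (1/3) · 9/((s/3)² + 81) = (1/3) · 9·9/(s² + 729) = 27/(s² + 729)

Final answer: 27/(s² + 729)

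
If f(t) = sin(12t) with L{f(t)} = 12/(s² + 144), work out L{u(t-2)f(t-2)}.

Time shift theorem: L{u(t-a)f(t-a)} = e^(-as)F(s). Here a=2, F(s) = 12/(s² + 144), so L{u(t-2)f(t-2)} = e^(-2s)·12/(s² + 144)

Final answer: e^(-2s)·12/(s² + 144)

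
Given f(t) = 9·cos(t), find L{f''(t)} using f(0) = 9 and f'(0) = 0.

F(s) = 9s/(s² + 1). L{f''(t)} = s²F(s) - sf(0) - f'(0) = 9s³/(s² + 1) - 9s = (9s³ - 9s(s² + 1))/(s² + 1) = -9s/(s² + 1)

Final answer: -9s/(s² + 1)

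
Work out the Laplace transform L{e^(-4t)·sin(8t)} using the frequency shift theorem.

Frequency shift: L{e^(at)f(t)} = F(s-a). L{e^(-4t)·sin(8t)} = 8/((s+4)² + 64)

Final answer: 8/((s+4)² + 64)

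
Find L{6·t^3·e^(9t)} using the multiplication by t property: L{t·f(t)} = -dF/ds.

Using L{t^n·e^(at)} = n!/(s-a)^(n+1), L{t^3·e^(9t)} = 6/(s-9)^4, so L{6·t^3·e^(9t)} = 6·6/(s-9)^4 = 36/(s-9)^4

Final answer: 36/(s-9)^4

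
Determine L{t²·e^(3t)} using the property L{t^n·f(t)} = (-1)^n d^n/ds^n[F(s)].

L{e^(3t)} = 1/(s-3). d/ds[1/(s-3)] = -1/(s-3)². d²/ds²[1/(s-3)] = 2/(s-3)³. So L{t²·e^(3t)} = (-1)² · 2/(s-3)³ = 2/(s-3)³

Final answer: 2/(s-3)³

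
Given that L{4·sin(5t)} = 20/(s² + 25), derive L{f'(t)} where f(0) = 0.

L{f'(t)} = s·F(s) - f(0) = s·20/(s² + 25) - 0 = 20s/(s² + 25)

Final answer: 20s/(s² + 25)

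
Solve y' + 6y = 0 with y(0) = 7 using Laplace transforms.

L{y'} + 6L{y} = 0. sY - 7 + 6Y = 0. Y(s+6) = 7. Y = 7/(s+6)

Final answer: y(t) = 7e^(-6t)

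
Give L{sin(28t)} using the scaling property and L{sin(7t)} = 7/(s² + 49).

Using L{f(at)} = (1/a)F(s/a) with a=4: L{sin(28t)} = (1/4) · 7/((s/4)² + 49) = (1/4) · 7·16/(s² + 784) = 28/(s² + 784)

Final answer: 28/(s² + 784)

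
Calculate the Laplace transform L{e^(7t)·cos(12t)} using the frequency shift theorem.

Frequency shift: L{e^(at)f(t)} = F(s-a). L{e^(7t)·cos(12t)} = (s-7)/((s-7)² + 144)

Final answer: (s-7)/((s-7)² + 144)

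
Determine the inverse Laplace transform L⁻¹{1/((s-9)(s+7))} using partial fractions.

Decompose: A/(s-9) + B/(s+7). A = 1/16, B = -1/16. f(t) = (e^(9t) - e^(-7t))/16

Final answer: (e^(9t) - e^(-7t))/16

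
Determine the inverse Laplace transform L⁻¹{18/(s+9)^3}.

L⁻¹{n!/(s-a)^(n+1)} = t^n·e^(at) with n=2, a=-9. So L⁻¹{2/(s+9)^3} = t^2·e^(-9t), and L⁻¹{18/(s+9)^3} = (18/2)·t^2·e^(-9t) = 9·t^2·e^(-9t)

Final answer: 9·t^2·e^(-9t)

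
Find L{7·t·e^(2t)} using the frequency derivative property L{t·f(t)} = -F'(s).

L{e^(2t)} = 1/(s-2). By frequency derivative: L{t·e^(2t)} = -d/ds[1/(s-2)] = -(-1)/(s-2)² = 1/(s-2)². Then L{7·t·e^(2t)} = 7·1/(s-2)² = 7/(s-2)²

Final answer: 7/(s-2)²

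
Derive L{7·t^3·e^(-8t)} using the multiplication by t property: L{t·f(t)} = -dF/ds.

Using L{t^n·e^(at)} = n!/(s-a)^(n+1), L{t^3·e^(-8t)} = 6/(s+8)^4, so L{7·t^3·e^(-8t)} = 7·6/(s+8)^4 = 42/(s+8)^4

Final answer: 42/(s+8)^4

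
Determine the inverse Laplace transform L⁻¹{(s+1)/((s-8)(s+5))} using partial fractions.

Using partial fractions, f(t) = (9e^(8t) + 4e^(-5t))/13

Final answer: (9e^(8t) + 4e^(-5t))/13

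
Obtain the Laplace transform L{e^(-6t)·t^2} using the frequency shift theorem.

L{e^(at)·t^n} = n!/(s-a)^(n+1), so L{e^(-6t)·t^2} = 2/(s+6)^3

Final answer: 2/(s+6)^3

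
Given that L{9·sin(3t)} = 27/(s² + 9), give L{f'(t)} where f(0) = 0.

L{f'(t)} = s·F(s) - f(0) = s·27/(s² + 9) - 0 = 27s/(s² + 9)

Final answer: 27s/(s² + 9)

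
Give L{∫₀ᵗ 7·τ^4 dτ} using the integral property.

L{∫₀ᵗ f(τ)dτ} = F(s)/s with f(t) = 7t^4. F(s) = 168/s^5, so L{∫₀ᵗ 7·τ^4 dτ} = (168/s^5)/s = 168/s^6. (Check: ∫₀ᵗ 7·τ^4 dτ = 7t^5/5.)

Final answer: 168/s^6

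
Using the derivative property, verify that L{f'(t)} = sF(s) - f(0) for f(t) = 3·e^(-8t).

f'(t) = -24e^(-8t). Direct: L{f'(t)} = -24/(s+8). Property: s·3/(s+8) - 3 = (3s - 3(s+8))/(s+8) = -24/(s+8). ✓

Final answer: -24/(s+8)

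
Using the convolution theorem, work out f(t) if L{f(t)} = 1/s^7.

1/s^7 = (1/s)·(1/s^6) = L{1}·L{t^5/120}. By convolution, f(t) = 1*t^5/120 = ∫₀ᵗ 1·τ^5/120 dτ = t^6/720

Final answer: t^6/720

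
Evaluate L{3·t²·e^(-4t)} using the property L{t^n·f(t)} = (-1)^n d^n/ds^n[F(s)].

L{e^(-4t)} = 1/(s+4). d/ds[1/(s+4)] = -1/(s+4)². d²/ds²[1/(s+4)] = 2/(s+4)³. So L{t²·e^(-4t)} = (-1)² · 2/(s+4)³ = 2/(s+4)³. Then L{3·t²·e^(-4t)} = 3·2/(s+4)³ = 6/(s+4)³

Final answer: 6/(s+4)³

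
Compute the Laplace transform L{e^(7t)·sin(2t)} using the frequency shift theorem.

Frequency shift: L{e^(at)f(t)} = F(s-a). L{e^(7t)·sin(2t)} = 2/((s-7)² + 4)

Final answer: 2/((s-7)² + 4)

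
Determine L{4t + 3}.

L{4t + 3} = 4·L{t} + 3·L{1} = 4/s² + 3/s

Final answer: 4/s² + 3/s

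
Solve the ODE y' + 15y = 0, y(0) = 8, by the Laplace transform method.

L{y'} + 15L{y} = 0. sY - 8 + 15Y = 0. Y(s+15) = 8. Y = 8/(s+15)

Final answer: y(t) = 8e^(-15t)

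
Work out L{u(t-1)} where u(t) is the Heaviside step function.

L{u(t-a)} = e^(-as)/s. Here a=1, so L{u(t-1)} = e^(-s)/s

Final answer: e^(-s)/s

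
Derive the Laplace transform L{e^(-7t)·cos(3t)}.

L{e^(at)·cos(ωt)} = (s-a)/((s-a)² + ω²), so L{e^(-7t)·cos(3t)} = (s+7)/((s+7)² + 9)

Final answer: (s+7)/((s+7)² + 9)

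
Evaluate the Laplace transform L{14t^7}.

L{14t^7} = 14 · L{t^7} = 14 · 5040/s^8 = 70560/s^8

Final answer: 70560/s^8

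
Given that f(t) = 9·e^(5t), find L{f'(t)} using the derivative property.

f(0) = 9, F(s) = 9/(s-5). L{f'(t)} = s·F(s) - f(0) = 9s/(s-5) - 9 = (9s - 9(s-5))/(s-5) = 45/(s-5)

Final answer: 45/(s-5)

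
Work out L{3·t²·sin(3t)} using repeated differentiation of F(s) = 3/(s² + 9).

F(s) = 3/(s² + 9). F'(s) = -6s/(s² + 9)². F''(s) = -6(9 - 3s²)/(s² + 9)³ = (18s² - 54)/(s² + 9)³. So L{t²·sin(3t)} = (-1)² F''(s) = (18s² - 54)/(s² + 9)³. Then L{3·t²·sin(3t)} = 3·(18s² - 54)/(s² + 9)³ = (54s² - 162)/(s² + 9)³

Final answer: (54s² - 162)/(s² + 9)³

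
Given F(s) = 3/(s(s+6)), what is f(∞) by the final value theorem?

f(∞) = lim_{s→0} s·3/(s(s+6)) = lim_{s→0} 3/(s+6) = 3/6 = 1/2

Final answer: 1/2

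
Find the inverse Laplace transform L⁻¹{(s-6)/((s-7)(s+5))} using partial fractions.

Using partial fractions, f(t) = (e^(7t) + 11e^(-5t))/12

Final answer: (e^(7t) + 11e^(-5t))/12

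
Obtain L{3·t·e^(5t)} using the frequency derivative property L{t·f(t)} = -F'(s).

L{e^(5t)} = 1/(s-5). By frequency derivative: L{t·e^(5t)} = -d/ds[1/(s-5)] = -(-1)/(s-5)² = 1/(s-5)². Then L{3·t·e^(5t)} = 3·1/(s-5)² = 3/(s-5)²

Final answer: 3/(s-5)²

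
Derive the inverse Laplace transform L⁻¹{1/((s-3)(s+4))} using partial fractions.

Decompose: A/(s-3) + B/(s+4). A = 1/7, B = -1/7. f(t) = (e^(3t) - e^(-4t))/7

Final answer: (e^(3t) - e^(-4t))/7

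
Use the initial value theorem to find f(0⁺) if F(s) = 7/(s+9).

f(0⁺) = lim_{s→∞} s·7/(s+9) = lim_{s→∞} 7s/(s+9) = 7

Final answer: 7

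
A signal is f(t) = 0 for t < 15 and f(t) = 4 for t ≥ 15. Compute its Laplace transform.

f(t) = 4·u(t-15). L{u(t-15)} = e^(-15s)/s, so L{f(t)} = 4·e^(-15s)/s

Final answer: 4·e^(-15s)/s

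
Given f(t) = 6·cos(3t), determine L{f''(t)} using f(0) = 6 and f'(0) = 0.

F(s) = 6s/(s² + 9). L{f''(t)} = s²F(s) - sf(0) - f'(0) = 6s³/(s² + 9) - 6s = (6s³ - 6s(s² + 9))/(s² + 9) = -54s/(s² + 9)

Final answer: -54s/(s² + 9)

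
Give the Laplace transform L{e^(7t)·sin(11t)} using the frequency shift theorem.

Frequency shift: L{e^(at)f(t)} = F(s-a). L{e^(7t)·sin(11t)} = 11/((s-7)² + 121)

Final answer: 11/((s-7)² + 121)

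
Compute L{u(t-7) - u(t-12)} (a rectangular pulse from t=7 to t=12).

L{u(t-a)} = e^(-as)/s. L{u(t-7) - u(t-12)} = (e^(-7s) - e^(-12s))/s

Final answer: (e^(-7s) - e^(-12s))/s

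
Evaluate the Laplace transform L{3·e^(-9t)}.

L{e^(at)} = 1/(s-a), so L{e^(-9t)} = 1/(s+9). Then L{3·e^(-9t)} = 3/(s+9)

Final answer: 3/(s+9)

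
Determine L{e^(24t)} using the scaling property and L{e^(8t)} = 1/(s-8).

Using L{f(at)} = (1/a)F(s/a) with a=3 and f(t) = e^(8t): L{e^(24t)} = (1/3) · 1/((s/3)-8) = (1/3) · 3/(s-24) = 1/(s-24)

Final answer: 1/(s-24)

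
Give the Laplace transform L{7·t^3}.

L{t^n} = n!/s^(n+1), so L{t^3} = 6/s^4. Then L{7·t^3} = 7·6/s^4 = 42/s^4

Final answer: 42/s^4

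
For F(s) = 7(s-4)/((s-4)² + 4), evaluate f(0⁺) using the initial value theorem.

f(0⁺) = lim_{s→∞} sF(s) = lim_{s→∞} 7s(s-4)/((s-4)² + 4) = 7

Final answer: 7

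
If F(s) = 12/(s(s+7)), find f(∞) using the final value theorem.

f(∞) = lim_{s→0} s·12/(s(s+7)) = lim_{s→0} 12/(s+7) = 12/7 = 12/7

Final answer: 12/7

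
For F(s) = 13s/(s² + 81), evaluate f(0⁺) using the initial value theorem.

f(0⁺) = lim_{s→∞} s·13s/(s² + 81) = lim_{s→∞} 13s²/(s² + 81) = 13

Final answer: 13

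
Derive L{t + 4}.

L{t + 4} = L{t} + 4·L{1} = 1/s² + 4/s

Final answer: 1/s² + 4/s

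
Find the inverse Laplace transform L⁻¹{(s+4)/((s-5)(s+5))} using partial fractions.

Using partial fractions, f(t) = (9e^(5t) + e^(-5t))/10

Final answer: (9e^(5t) + e^(-5t))/10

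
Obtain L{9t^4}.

L{t^n} = n!/s^(n+1). So L{9t^4} = 9·4!/s^5 = 216/s^5

Final answer: 216/s^5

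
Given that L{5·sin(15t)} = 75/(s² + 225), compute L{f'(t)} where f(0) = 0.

L{f'(t)} = s·F(s) - f(0) = s·75/(s² + 225) - 0 = 75s/(s² + 225)

Final answer: 75s/(s² + 225)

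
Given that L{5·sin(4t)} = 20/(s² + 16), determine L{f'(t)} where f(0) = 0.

L{f'(t)} = s·F(s) - f(0) = s·20/(s² + 16) - 0 = 20s/(s² + 16)

Final answer: 20s/(s² + 16)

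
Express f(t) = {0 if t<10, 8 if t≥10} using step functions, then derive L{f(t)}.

f(t) = 8·u(t-10). L{u(t-10)} = e^(-10s)/s, so L{f(t)} = 8·e^(-10s)/s

Final answer: 8·e^(-10s)/s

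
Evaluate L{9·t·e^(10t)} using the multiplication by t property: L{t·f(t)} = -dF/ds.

Using L{t^n·e^(at)} = n!/(s-a)^(n+1), L{t·e^(10t)} = 1/(s-10)^2, so L{9·t·e^(10t)} = 9·1/(s-10)^2 = 9/(s-10)^2

Final answer: 9/(s-10)^2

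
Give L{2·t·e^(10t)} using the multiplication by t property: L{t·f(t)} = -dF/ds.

Using L{t^n·e^(at)} = n!/(s-a)^(n+1), L{t·e^(10t)} = 1/(s-10)^2, so L{2·t·e^(10t)} = 2·1/(s-10)^2 = 2/(s-10)^2

Final answer: 2/(s-10)^2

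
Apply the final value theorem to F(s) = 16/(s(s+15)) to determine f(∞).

f(∞) = lim_{s→0} s·16/(s(s+15)) = lim_{s→0} 16/(s+15) = 16/15 = 16/15

Final answer: 16/15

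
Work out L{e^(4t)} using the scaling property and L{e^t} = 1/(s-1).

Using L{f(at)} = (1/a)F(s/a) with a=4 and f(t) = e^t: L{e^(4t)} = (1/4) · 1/((s/4)-1) = (1/4) · 4/(s-4) = 1/(s-4)

Final answer: 1/(s-4)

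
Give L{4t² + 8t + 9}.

L{4t² + 8t + 9} = 4·2/s³ + 8/s² + 9/s = 8/s³ + 8/s² + 9/s

Final answer: 8/s³ + 8/s² + 9/s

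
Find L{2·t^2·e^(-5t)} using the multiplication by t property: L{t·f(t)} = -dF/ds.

Using L{t^n·e^(at)} = n!/(s-a)^(n+1), L{t^2·e^(-5t)} = 2/(s+5)^3, so L{2·t^2·e^(-5t)} = 2·2/(s+5)^3 = 4/(s+5)^3

Final answer: 4/(s+5)^3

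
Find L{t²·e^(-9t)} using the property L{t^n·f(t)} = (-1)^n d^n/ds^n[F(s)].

L{e^(-9t)} = 1/(s+9). d/ds[1/(s+9)] = -1/(s+9)². d²/ds²[1/(s+9)] = 2/(s+9)³. So L{t²·e^(-9t)} = (-1)² · 2/(s+9)³ = 2/(s+9)³

Final answer: 2/(s+9)³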